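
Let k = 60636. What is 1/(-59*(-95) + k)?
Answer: 1/66241 ≈ 1.5096e-5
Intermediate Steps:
1/(-59*(-95) + k) = 1/(-59*(-95) + 60636) = 1/(5605 + 60636) = 1/66241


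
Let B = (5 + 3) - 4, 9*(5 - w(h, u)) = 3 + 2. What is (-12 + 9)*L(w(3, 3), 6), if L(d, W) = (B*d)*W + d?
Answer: -1000/3 ≈ -333.33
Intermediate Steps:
w(h, u) = 40/9 (w(h, u) = 5 - (3 + 2)/9 = 5 - ⅑*5 = 5 - 5/9 = 40/9)
B = 4 (B = 8 - 4 = 4)
L(d, W) = d + 4*W*d (L(d, W) = (4*d)*W + d = 4*W*d + d = d + 4*W*d)
(-12 + 9)*L(w(3, 3), 6) = (-12 + 9)*(40*(1 + 4*6)/9) = -40*(1 + 24)/3 = -40*25/3 = -3*1000/9 = -1000/3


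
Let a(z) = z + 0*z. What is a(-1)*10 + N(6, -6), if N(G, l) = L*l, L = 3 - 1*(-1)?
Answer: -34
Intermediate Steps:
L = 4 (L = 3 + 1 = 4)
N(G, l) = 4*l
a(z) = z (a(z) = z + 0 = z)
a(-1)*10 + N(6, -6) = -1*10 + 4*(-6) = -10 - 24 = -34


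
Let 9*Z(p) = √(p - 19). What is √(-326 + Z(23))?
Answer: 2*I*√733/3 ≈ 18.049*I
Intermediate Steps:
Z(p) = √(-19 + p)/9 (Z(p) = √(p - 19)/9 = √(-19 + p)/9)
√(-326 + Z(23)) = √(-326 + √(-19 + 23)/9) = √(-326 + √4/9) = √(-326 + (⅑)*2) = √(-326 + 2/9) = √(-2932/9) = 2*I*√733/3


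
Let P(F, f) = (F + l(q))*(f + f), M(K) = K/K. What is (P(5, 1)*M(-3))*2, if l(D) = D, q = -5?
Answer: 0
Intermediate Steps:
M(K) = 1
P(F, f) = 2*f*(-5 + F) (P(F, f) = (F - 5)*(f + f) = (-5 + F)*(2*f) = 2*f*(-5 + F))
(P(5, 1)*M(-3))*2 = ((2*1*(-5 + 5))*1)*2 = ((2*1*0)*1)*2 = (0*1)*2 = 0*2 = 0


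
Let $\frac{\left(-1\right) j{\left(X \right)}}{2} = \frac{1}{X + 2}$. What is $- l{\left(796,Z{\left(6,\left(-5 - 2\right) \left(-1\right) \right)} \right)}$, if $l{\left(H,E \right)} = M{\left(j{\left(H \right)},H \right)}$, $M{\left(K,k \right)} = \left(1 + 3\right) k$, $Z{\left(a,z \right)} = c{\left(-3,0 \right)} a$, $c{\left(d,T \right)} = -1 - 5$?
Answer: $-3184$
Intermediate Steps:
$c{\left(d,T \right)} = -6$ ($c{\left(d,T \right)} = -1 - 5 = -6$)
$j{\left(X \right)} = - \frac{2}{2 + X}$ ($j{\left(X \right)} = - \frac{2}{X + 2} = - \frac{2}{2 + X}$)
$Z{\left(a,z \right)} = - 6 a$
$M{\left(K,k \right)} = 4 k$
$l{\left(H,E \right)} = 4 H$
$- l{\left(796,Z{\left(6,\left(-5 - 2\right) \left(-1\right) \right)} \right)} = - 4 \cdot 796 = \left(-1\right) 3184 = -3184$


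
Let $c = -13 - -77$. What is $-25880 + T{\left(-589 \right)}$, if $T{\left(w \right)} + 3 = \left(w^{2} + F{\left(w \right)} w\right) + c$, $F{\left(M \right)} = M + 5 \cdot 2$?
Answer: $662133$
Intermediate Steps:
$F{\left(M \right)} = 10 + M$ ($F{\left(M \right)} = M + 10 = 10 + M$)
$c = 64$ ($c = -13 + 77 = 64$)
$T{\left(w \right)} = 61 + w^{2} + w \left(10 + w\right)$ ($T{\left(w \right)} = -3 + \left(\left(w^{2} + \left(10 + w\right) w\right) + 64\right) = -3 + \left(\left(w^{2} + w \left(10 + w\right)\right) + 64\right) = -3 + \left(64 + w^{2} + w \left(10 + w\right)\right) = 61 + w^{2} + w \left(10 + w\right)$)
$-25880 + T{\left(-589 \right)} = -25880 + \left(61 + \left(-589\right)^{2} - 589 \left(10 - 589\right)\right) = -25880 + \left(61 + 346921 - -341031\right) = -25880 + \left(61 + 346921 + 341031\right) = -25880 + 688013 = 662133$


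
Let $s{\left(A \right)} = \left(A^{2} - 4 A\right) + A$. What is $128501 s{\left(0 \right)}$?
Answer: $0$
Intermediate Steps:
$s{\left(A \right)} = A^{2} - 3 A$
$128501 s{\left(0 \right)} = 128501 \cdot 0 \left(-3 + 0\right) = 128501 \cdot 0 \left(-3\right) = 128501 \cdot 0 = 0$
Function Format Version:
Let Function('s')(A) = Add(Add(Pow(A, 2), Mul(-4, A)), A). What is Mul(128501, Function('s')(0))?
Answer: 0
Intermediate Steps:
Function('s')(A) = Add(Pow(A, 2), Mul(-3, A))
Mul(128501, Function('s')(0)) = Mul(128501, Mul(0, Add(-3, 0))) = Mul(128501, Mul(0, -3)) = Mul(128501, 0) = 0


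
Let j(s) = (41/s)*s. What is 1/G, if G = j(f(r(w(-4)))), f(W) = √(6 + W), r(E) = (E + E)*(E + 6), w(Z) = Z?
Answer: 1/41 ≈ 0.024390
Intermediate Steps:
r(E) = 2*E*(6 + E) (r(E) = (2*E)*(6 + E) = 2*E*(6 + E))
j(s) = 41
G = 41
1/G = 1/41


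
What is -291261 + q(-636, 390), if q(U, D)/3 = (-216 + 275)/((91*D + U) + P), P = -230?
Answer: -10084620687/34624 ≈ -2.9126e+5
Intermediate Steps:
q(U, D) = 177/(-230 + U + 91*D) (q(U, D) = 3*((-216 + 275)/((91*D + U) - 230)) = 3*(59/((U + 91*D) - 230)) = 3*(59/(-230 + U + 91*D)) = 177/(-230 + U + 91*D))
-291261 + q(-636, 390) = -291261 + 177/(-230 - 636 + 91*390) = -291261 + 177/(-230 - 636 + 35490) = -291261 + 177/34624 = -10084620687/34624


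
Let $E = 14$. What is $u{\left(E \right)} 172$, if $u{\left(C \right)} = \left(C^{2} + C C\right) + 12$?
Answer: $69488$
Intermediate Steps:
$u{\left(C \right)} = 12 + 2 C^{2}$ ($u{\left(C \right)} = \left(C^{2} + C^{2}\right) + 12 = 2 C^{2} + 12 = 12 + 2 C^{2}$)
$u{\left(E \right)} 172 = \left(12 + 2 \cdot 14^{2}\right) 172 = \left(12 + 2 \cdot 196\right) 172 = \left(12 + 392\right) 172 = 404 \cdot 172 = 69488$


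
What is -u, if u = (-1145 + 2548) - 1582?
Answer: 179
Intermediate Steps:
u = -179 (u = 1403 - 1582 = -179)
-u = -1*(-179) = 179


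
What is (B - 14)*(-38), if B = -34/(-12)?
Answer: 1273/3 ≈ 424.33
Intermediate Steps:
B = 17/6 (B = -34*(-1/12) = 17/6 ≈ 2.8333)
(B - 14)*(-38) = (17/6 - 14)*(-38) = -67/6*(-38) = 1273/3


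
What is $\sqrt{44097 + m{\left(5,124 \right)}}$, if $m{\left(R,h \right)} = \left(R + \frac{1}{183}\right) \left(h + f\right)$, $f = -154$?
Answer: $\frac{\sqrt{163526177}}{61} \approx 209.64$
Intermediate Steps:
$m{\left(R,h \right)} = \left(-154 + h\right) \left(\frac{1}{183} + R\right)$ ($m{\left(R,h \right)} = \left(R + \frac{1}{183}\right) \left(h - 154\right) = \left(R + \frac{1}{183}\right) \left(-154 + h\right) = \left(\frac{1}{183} + R\right) \left(-154 + h\right) = \left(-154 + h\right) \left(\frac{1}{183} + R\right)$)
$\sqrt{44097 + m{\left(5,124 \right)}} = \sqrt{44097 + \left(- \frac{154}{183} - 770 + \frac{1}{183} \cdot 124 + 5 \cdot 124\right)} = \sqrt{44097 + \left(- \frac{154}{183} - 770 + \frac{124}{183} + 620\right)} = \sqrt{44097 - \frac{9160}{61}} = \sqrt{\frac{2680757}{61}} = \frac{\sqrt{163526177}}{61}$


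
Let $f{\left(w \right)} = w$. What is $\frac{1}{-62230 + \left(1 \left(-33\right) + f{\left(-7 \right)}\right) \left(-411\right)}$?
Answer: $- \frac{1}{45790} \approx -2.1839 \cdot 10^{-5}$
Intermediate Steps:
$\frac{1}{-62230 + \left(1 \left(-33\right) + f{\left(-7 \right)}\right) \left(-411\right)} = \frac{1}{-62230 + \left(1 \left(-33\right) - 7\right) \left(-411\right)} = \frac{1}{-62230 + \left(-33 - 7\right) \left(-411\right)} = \frac{1}{-62230 - -16440} = \frac{1}{-62230 + 16440} = \frac{1}{-45790} = - \frac{1}{45790}$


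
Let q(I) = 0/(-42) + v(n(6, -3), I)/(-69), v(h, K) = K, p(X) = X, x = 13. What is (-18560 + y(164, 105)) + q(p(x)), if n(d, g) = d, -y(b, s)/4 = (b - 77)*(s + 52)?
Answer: -5050537/69 ≈ -73196.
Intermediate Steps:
y(b, s) = -4*(-77 + b)*(52 + s) (y(b, s) = -4*(b - 77)*(s + 52) = -4*(-77 + b)*(52 + s))
q(I) = -I/69 (q(I) = 0/(-42) + I/(-69) = 0*(-1/42) + I*(-1/69) = 0 - I/69 = -I/69)
(-18560 + y(164, 105)) + q(p(x)) = (-18560 + (16016 - 208*164 + 308*105 - 4*164*105)) - 1/69*13 = (-18560 + (16016 - 34112 + 32340 - 68880)) - 13/69 = (-18560 - 54636) - 13/69 = -73196 - 13/69 = -5050537/69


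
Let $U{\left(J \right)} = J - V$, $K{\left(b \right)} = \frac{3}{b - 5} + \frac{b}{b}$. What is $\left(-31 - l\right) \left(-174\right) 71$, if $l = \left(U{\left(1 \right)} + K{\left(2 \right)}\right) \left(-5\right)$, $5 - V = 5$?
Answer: $321204$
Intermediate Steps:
$V = 0$ ($V = 5 - 5 = 0$)
$K{\left(b \right)} = 1 + \frac{3}{-5 + b}$ ($K{\left(b \right)} = \frac{3}{-5 + b} + 1 = 1 + \frac{3}{-5 + b}$)
$U{\left(J \right)} = J$ ($U{\left(J \right)} = J - 0 = J + 0 = J$)
$l = -5$ ($l = \left(1 + \frac{-2 + 2}{-5 + 2}\right) \left(-5\right) = \left(1 + \frac{1}{-3} \cdot 0\right) \left(-5\right) = \left(1 - 0\right) \left(-5\right) = \left(1 + 0\right) \left(-5\right) = 1 \left(-5\right) = -5$)
$\left(-31 - l\right) \left(-174\right) 71 = \left(-31 - -5\right) \left(-174\right) 71 = \left(-31 + 5\right) \left(-174\right) 71 = \left(-26\right) \left(-174\right) 71 = 4524 \cdot 71 = 321204$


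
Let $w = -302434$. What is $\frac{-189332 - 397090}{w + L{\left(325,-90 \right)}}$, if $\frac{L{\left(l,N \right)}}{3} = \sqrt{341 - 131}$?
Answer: $\frac{88676975574}{45733161233} + \frac{879633 \sqrt{210}}{45733161233} \approx 1.9393$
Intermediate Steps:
$L{\left(l,N \right)} = 3 \sqrt{210}$ ($L{\left(l,N \right)} = 3 \sqrt{341 - 131} = 3 \sqrt{210}$)
$\frac{-189332 - 397090}{w + L{\left(325,-90 \right)}} = \frac{-189332 - 397090}{-302434 + 3 \sqrt{210}} = - \frac{586422}{-302434 + 3 \sqrt{210}}$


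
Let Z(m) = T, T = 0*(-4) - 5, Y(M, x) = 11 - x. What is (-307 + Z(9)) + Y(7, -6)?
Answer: -295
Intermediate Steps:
T = -5 (T = 0 - 5 = -5)
Z(m) = -5
(-307 + Z(9)) + Y(7, -6) = (-307 - 5) + (11 - 1*(-6)) = -312 + (11 + 6) = -312 + 17 = -295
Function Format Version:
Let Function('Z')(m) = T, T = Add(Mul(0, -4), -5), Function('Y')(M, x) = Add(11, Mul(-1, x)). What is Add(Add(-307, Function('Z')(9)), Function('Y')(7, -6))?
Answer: -295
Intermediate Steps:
T = -5 (T = Add(0, -5) = -5)
Function('Z')(m) = -5
Add(Add(-307, Function('Z')(9)), Function('Y')(7, -6)) = Add(Add(-307, -5), Add(11, Mul(-1, -6))) = Add(-312, Add(11, 6)) = Add(-312, 17) = -295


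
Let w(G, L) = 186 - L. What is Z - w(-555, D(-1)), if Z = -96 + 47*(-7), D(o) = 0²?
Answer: -611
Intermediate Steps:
D(o) = 0
Z = -425 (Z = -96 - 329 = -425)
Z - w(-555, D(-1)) = -425 - (186 - 1*0) = -425 - (186 + 0) = -425 - 1*186 = -425 - 186 = -611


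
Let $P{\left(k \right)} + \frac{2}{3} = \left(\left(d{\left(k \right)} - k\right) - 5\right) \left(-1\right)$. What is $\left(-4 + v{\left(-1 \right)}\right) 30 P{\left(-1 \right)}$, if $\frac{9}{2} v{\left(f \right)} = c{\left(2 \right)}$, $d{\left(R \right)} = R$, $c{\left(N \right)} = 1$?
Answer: $- \frac{4420}{9} \approx -491.11$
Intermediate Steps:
$v{\left(f \right)} = \frac{2}{9}$ ($v{\left(f \right)} = \frac{2}{9} \cdot 1 = \frac{2}{9}$)
$P{\left(k \right)} = \frac{13}{3}$ ($P{\left(k \right)} = - \frac{2}{3} + \left(\left(k - k\right) - 5\right) \left(-1\right) = - \frac{2}{3} + \left(0 - 5\right) \left(-1\right) = - \frac{2}{3} - -5 = - \frac{2}{3} + 5 = \frac{13}{3}$)
$\left(-4 + v{\left(-1 \right)}\right) 30 P{\left(-1 \right)} = \left(-4 + \frac{2}{9}\right) 30 \cdot \frac{13}{3} = \left(- \frac{34}{9}\right) 30 \cdot \frac{13}{3} = \left(- \frac{340}{3}\right) \frac{13}{3} = - \frac{4420}{9}$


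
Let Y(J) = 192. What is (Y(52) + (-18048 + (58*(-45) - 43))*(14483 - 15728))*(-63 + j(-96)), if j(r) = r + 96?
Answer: -1623695031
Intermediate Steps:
j(r) = 96 + r
(Y(52) + (-18048 + (58*(-45) - 43))*(14483 - 15728))*(-63 + j(-96)) = (192 + (-18048 + (58*(-45) - 43))*(14483 - 15728))*(-63 + (96 - 96)) = (192 + (-18048 + (-2610 - 43))*(-1245))*(-63 + 0) = (192 + (-18048 - 2653)*(-1245))*(-63) = (192 - 20701*(-1245))*(-63) = (192 + 25772745)*(-63) = 25772937*(-63) = -1623695031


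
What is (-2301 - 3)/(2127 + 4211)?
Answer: -1152/3169 ≈ -0.36352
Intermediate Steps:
(-2301 - 3)/(2127 + 4211) = -2304/6338 = -2304*1/6338 = -1152/3169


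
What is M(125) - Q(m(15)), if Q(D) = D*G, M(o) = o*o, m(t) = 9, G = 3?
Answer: 15598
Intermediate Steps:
M(o) = o²
Q(D) = 3*D (Q(D) = D*3 = 3*D)
M(125) - Q(m(15)) = 125² - 3*9 = 15625 - 1*27 = 15625 - 27 = 15598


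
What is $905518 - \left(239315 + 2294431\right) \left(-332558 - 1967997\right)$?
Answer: $5829022934548$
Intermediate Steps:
$905518 - \left(239315 + 2294431\right) \left(-332558 - 1967997\right) = 905518 - 2533746 \left(-2300555\right) = 905518 - -5829022029030 = 905518 + 5829022029030 = 5829022934548$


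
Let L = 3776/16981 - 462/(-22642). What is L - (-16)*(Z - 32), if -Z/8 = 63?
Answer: -1648619872269/192241901 ≈ -8575.8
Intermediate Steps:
Z = -504 (Z = -8*63 = -504)
L = 46670707/192241901 (L = 3776*(1/16981) - 462*(-1/22642) = 3776/16981 + 231/11321 = 46670707/192241901 ≈ 0.24277)
L - (-16)*(Z - 32) = 46670707/192241901 - (-16)*(-504 - 32) = 46670707/192241901 - (-16)*(-536) = 46670707/192241901 - 1*8576 = 46670707/192241901 - 8576 = -1648619872269/192241901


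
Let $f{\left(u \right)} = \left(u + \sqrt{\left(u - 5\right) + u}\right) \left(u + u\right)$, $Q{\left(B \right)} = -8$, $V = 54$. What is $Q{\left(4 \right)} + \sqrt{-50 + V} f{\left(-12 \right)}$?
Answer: $568 - 48 i \sqrt{29} \approx 568.0 - 258.49 i$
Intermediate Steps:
$f{\left(u \right)} = 2 u \left(u + \sqrt{-5 + 2 u}\right)$ ($f{\left(u \right)} = \left(u + \sqrt{\left(-5 + u\right) + u}\right) 2 u = \left(u + \sqrt{-5 + 2 u}\right) 2 u = 2 u \left(u + \sqrt{-5 + 2 u}\right)$)
$Q{\left(4 \right)} + \sqrt{-50 + V} f{\left(-12 \right)} = -8 + \sqrt{-50 + 54} \cdot 2 \left(-12\right) \left(-12 + \sqrt{-5 + 2 \left(-12\right)}\right) = -8 + \sqrt{4} \cdot 2 \left(-12\right) \left(-12 + \sqrt{-5 - 24}\right) = -8 + 2 \cdot 2 \left(-12\right) \left(-12 + \sqrt{-29}\right) = -8 + 2 \cdot 2 \left(-12\right) \left(-12 + i \sqrt{29}\right) = -8 + 2 \left(288 - 24 i \sqrt{29}\right) = -8 + \left(576 - 48 i \sqrt{29}\right) = 568 - 48 i \sqrt{29}$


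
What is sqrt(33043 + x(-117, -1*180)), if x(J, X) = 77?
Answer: 12*sqrt(230) ≈ 181.99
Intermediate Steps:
sqrt(33043 + x(-117, -1*180)) = sqrt(33043 + 77) = sqrt(33120) = 12*sqrt(230)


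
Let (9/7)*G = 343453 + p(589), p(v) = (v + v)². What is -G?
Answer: -12117959/9 ≈ -1.3464e+6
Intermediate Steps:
p(v) = 4*v² (p(v) = (2*v)² = 4*v²)
G = 12117959/9 (G = 7*(343453 + 4*589²)/9 = 7*(343453 + 4*346921)/9 = 7*(343453 + 1387684)/9 = (7/9)*1731137 = 12117959/9 ≈ 1.3464e+6)
-G = -1*12117959/9 = -12117959/9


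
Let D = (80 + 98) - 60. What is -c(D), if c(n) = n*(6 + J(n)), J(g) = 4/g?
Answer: -712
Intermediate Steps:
D = 118 (D = 178 - 60 = 118)
c(n) = n*(6 + 4/n)
-c(D) = -(4 + 6*118) = -(4 + 708) = -1*712 = -712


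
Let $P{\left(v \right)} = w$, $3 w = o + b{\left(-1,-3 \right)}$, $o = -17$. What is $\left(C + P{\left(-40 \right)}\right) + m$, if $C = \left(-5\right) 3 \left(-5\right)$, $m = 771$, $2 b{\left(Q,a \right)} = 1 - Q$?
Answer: $\frac{2522}{3} \approx 840.67$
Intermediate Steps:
$b{\left(Q,a \right)} = \frac{1}{2} - \frac{Q}{2}$ ($b{\left(Q,a \right)} = \frac{1 - Q}{2} = \frac{1}{2} - \frac{Q}{2}$)
$C = 75$ ($C = \left(-15\right) \left(-5\right) = 75$)
$w = - \frac{16}{3}$ ($w = \frac{-17 + \left(\frac{1}{2} - - \frac{1}{2}\right)}{3} = \frac{-17 + \left(\frac{1}{2} + \frac{1}{2}\right)}{3} = \frac{-17 + 1}{3} = \frac{1}{3} \left(-16\right) = - \frac{16}{3} \approx -5.3333$)
$P{\left(v \right)} = - \frac{16}{3}$
$\left(C + P{\left(-40 \right)}\right) + m = \left(75 - \frac{16}{3}\right) + 771 = \frac{209}{3} + 771 = \frac{2522}{3}$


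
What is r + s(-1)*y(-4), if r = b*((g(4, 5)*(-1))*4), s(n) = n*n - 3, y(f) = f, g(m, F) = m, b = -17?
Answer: 280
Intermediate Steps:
s(n) = -3 + n² (s(n) = n² - 3 = -3 + n²)
r = 272 (r = -17*4*(-1)*4 = -(-68)*4 = -17*(-16) = 272)
r + s(-1)*y(-4) = 272 + (-3 + (-1)²)*(-4) = 272 + (-3 + 1)*(-4) = 272 - 2*(-4) = 272 + 8 = 280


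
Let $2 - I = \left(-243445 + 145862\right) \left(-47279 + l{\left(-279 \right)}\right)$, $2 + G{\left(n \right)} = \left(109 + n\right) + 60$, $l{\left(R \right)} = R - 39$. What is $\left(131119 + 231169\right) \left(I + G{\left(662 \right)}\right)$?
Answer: $-1682703574919360$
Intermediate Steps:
$l{\left(R \right)} = -39 + R$ ($l{\left(R \right)} = R - 39 = -39 + R$)
$G{\left(n \right)} = 167 + n$ ($G{\left(n \right)} = -2 + \left(\left(109 + n\right) + 60\right) = -2 + \left(169 + n\right) = 167 + n$)
$I = -4644658049$ ($I = 2 - \left(-243445 + 145862\right) \left(-47279 - 318\right) = 2 - - 97583 \left(-47279 - 318\right) = 2 - \left(-97583\right) \left(-47597\right) = 2 - 4644658051 = -4644658049$)
$\left(131119 + 231169\right) \left(I + G{\left(662 \right)}\right) = \left(131119 + 231169\right) \left(-4644658049 + \left(167 + 662\right)\right) = 362288 \left(-4644658049 + 829\right) = 362288 \left(-4644657220\right) = -1682703574919360$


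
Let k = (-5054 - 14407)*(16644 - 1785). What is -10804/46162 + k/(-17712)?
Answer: 247194820285/15141136 ≈ 16326.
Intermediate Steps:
k = -289170999 (k = -19461*14859 = -289170999)
-10804/46162 + k/(-17712) = -10804/46162 - 289170999/(-17712) = -10804*1/46162 - 289170999*(-1/17712) = -5402/23081 + 10710037/656 = 247194820285/15141136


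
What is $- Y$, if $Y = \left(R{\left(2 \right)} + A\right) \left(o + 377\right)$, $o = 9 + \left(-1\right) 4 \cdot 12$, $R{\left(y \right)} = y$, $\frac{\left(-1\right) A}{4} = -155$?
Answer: $-210236$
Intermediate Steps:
$A = 620$ ($A = \left(-4\right) \left(-155\right) = 620$)
$o = -39$ ($o = 9 - 48 = -39$)
$Y = 210236$ ($Y = \left(2 + 620\right) \left(-39 + 377\right) = 622 \cdot 338 = 210236$)
$- Y = \left(-1\right) 210236 = -210236$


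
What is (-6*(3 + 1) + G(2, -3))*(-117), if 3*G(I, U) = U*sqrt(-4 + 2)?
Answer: 2808 + 117*I*sqrt(2) ≈ 2808.0 + 165.46*I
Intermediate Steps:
G(I, U) = I*U*sqrt(2)/3 (G(I, U) = (U*sqrt(-4 + 2))/3 = (U*sqrt(-2))/3 = (U*(I*sqrt(2)))/3 = (I*U*sqrt(2))/3 = I*U*sqrt(2)/3)
(-6*(3 + 1) + G(2, -3))*(-117) = (-6*(3 + 1) + (1/3)*I*(-3)*sqrt(2))*(-117) = (-6*4 - I*sqrt(2))*(-117) = (-24 - I*sqrt(2))*(-117) = 2808 + 117*I*sqrt(2)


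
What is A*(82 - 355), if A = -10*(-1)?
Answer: -2730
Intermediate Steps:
A = 10
A*(82 - 355) = 10*(82 - 355) = 10*(-273) = -2730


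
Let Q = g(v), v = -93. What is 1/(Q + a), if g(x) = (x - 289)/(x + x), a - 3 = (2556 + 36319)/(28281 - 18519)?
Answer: 302622/2734505 ≈ 0.11067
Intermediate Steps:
a = 68161/9762 (a = 3 + (2556 + 36319)/(28281 - 18519) = 3 + 38875/9762 = 68161/9762 ≈ 6.9823)
g(x) = (-289 + x)/(2*x) (g(x) = (-289 + x)/((2*x)) = (-289 + x)*(1/(2*x)) = (-289 + x)/(2*x))
Q = 191/93 (Q = (1/2)*(-289 - 93)/(-93) = (1/2)*(-1/93)*(-382) = 191/93 ≈ 2.0538)
1/(Q + a) = 1/(191/93 + 68161/9762) = 1/(2734505/302622) = 302622/2734505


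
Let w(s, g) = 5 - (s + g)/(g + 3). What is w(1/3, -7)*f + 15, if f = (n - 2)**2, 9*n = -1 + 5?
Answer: 5605/243 ≈ 23.066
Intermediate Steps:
n = 4/9 (n = (-1 + 5)/9 = (1/9)*4 = 4/9 ≈ 0.44444)
f = 196/81 (f = (4/9 - 2)**2 = (-14/9)**2 = 196/81 ≈ 2.4198)
w(s, g) = 5 - (g + s)/(3 + g)
w(1/3, -7)*f + 15 = ((15 - 1/3 + 4*(-7))/(3 - 7))*(196/81) + 15 = ((15 - 1*1/3 - 28)/(-4))*(196/81) + 15 = -(15 - 1/3 - 28)/4*(196/81) + 15 = -1/4*(-40/3)*(196/81) + 15 = (10/3)*(196/81) + 15 = 1960/243 + 15 = 5605/243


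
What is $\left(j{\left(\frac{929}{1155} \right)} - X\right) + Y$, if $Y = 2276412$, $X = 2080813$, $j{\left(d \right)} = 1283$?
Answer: $196882$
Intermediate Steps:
$\left(j{\left(\frac{929}{1155} \right)} - X\right) + Y = \left(1283 - 2080813\right) + 2276412 = -2079530 + 2276412 = 196882$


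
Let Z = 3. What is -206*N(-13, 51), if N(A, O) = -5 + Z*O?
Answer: -30488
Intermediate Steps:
N(A, O) = -5 + 3*O
-206*N(-13, 51) = -206*(-5 + 3*51) = -206*(-5 + 153) = -206*148 = -30488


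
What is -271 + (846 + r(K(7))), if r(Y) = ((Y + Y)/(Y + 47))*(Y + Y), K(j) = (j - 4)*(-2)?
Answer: 23719/41 ≈ 578.51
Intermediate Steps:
K(j) = 8 - 2*j (K(j) = (-4 + j)*(-2) = 8 - 2*j)
r(Y) = 4*Y**2/(47 + Y) (r(Y) = ((2*Y)/(47 + Y))*(2*Y) = (2*Y/(47 + Y))*(2*Y) = 4*Y**2/(47 + Y))
-271 + (846 + r(K(7))) = -271 + (846 + 4*(8 - 2*7)**2/(47 + (8 - 2*7))) = -271 + (846 + 4*(8 - 14)**2/(47 + (8 - 14))) = -271 + (846 + 4*(-6)**2/(47 - 6)) = -271 + (846 + 4*36/41) = -271 + (846 + 4*36*(1/41)) = -271 + (846 + 144/41) = -271 + 34830/41 = 23719/41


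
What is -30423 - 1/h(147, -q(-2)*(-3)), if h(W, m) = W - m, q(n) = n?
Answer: -4654720/153 ≈ -30423.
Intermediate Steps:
-30423 - 1/h(147, -q(-2)*(-3)) = -30423 - 1/(147 - (-1*(-2))*(-3)) = -30423 - 1/(147 - 2*(-3)) = -30423 - 1/(147 - 1*(-6)) = -30423 - 1/(147 + 6) = -30423 - 1/153 = -4654720/153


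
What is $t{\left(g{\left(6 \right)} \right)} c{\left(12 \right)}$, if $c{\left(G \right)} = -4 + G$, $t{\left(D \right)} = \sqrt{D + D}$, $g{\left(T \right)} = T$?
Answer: $16 \sqrt{3} \approx 27.713$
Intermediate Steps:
$t{\left(D \right)} = \sqrt{2} \sqrt{D}$ ($t{\left(D \right)} = \sqrt{2 D} = \sqrt{2} \sqrt{D}$)
$t{\left(g{\left(6 \right)} \right)} c{\left(12 \right)} = \sqrt{2} \sqrt{6} \left(-4 + 12\right) = 2 \sqrt{3} \cdot 8 = 16 \sqrt{3}$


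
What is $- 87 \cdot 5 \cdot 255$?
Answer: $-110925$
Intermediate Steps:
$- 87 \cdot 5 \cdot 255 = \left(-87\right) 1275 = -110925$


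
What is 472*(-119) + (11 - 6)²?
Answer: -56143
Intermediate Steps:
472*(-119) + (11 - 6)² = -56168 + 5² = -56168 + 25 = -56143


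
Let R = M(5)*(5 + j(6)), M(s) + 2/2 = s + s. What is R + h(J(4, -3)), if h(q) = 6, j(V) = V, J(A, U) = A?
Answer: 105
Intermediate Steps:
M(s) = -1 + 2*s (M(s) = -1 + (s + s) = -1 + 2*s)
R = 99 (R = (-1 + 2*5)*(5 + 6) = (-1 + 10)*11 = 9*11 = 99)
R + h(J(4, -3)) = 99 + 6 = 105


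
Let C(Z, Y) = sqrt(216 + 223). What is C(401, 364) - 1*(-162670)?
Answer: 162670 + sqrt(439) ≈ 1.6269e+5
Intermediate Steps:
C(Z, Y) = sqrt(439)
C(401, 364) - 1*(-162670) = sqrt(439) - 1*(-162670) = sqrt(439) + 162670 = 162670 + sqrt(439)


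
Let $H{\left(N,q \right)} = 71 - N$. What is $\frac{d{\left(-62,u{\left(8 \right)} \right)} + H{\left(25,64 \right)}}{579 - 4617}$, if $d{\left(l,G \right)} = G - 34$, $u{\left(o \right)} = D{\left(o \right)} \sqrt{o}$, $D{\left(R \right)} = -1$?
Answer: $- \frac{2}{673} + \frac{\sqrt{2}}{2019} \approx -0.0022713$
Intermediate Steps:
$u{\left(o \right)} = - \sqrt{o}$
$d{\left(l,G \right)} = -34 + G$
$\frac{d{\left(-62,u{\left(8 \right)} \right)} + H{\left(25,64 \right)}}{579 - 4617} = \frac{\left(-34 - \sqrt{8}\right) + \left(71 - 25\right)}{579 - 4617} = \frac{\left(-34 - 2 \sqrt{2}\right) + \left(71 - 25\right)}{-4038} = \left(\left(-34 - 2 \sqrt{2}\right) + 46\right) \left(- \frac{1}{4038}\right) = \left(12 - 2 \sqrt{2}\right) \left(- \frac{1}{4038}\right) = - \frac{2}{673} + \frac{\sqrt{2}}{2019}$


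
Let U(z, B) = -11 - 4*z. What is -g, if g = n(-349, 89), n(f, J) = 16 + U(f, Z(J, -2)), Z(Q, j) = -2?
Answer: -1401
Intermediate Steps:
U(z, B) = -11 - 4*z
n(f, J) = 5 - 4*f (n(f, J) = 16 + (-11 - 4*f) = 5 - 4*f)
g = 1401 (g = 5 - 4*(-349) = 5 + 1396 = 1401)
-g = -1*1401 = -1401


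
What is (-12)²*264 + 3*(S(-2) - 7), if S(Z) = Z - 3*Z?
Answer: 38007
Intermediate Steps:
S(Z) = -2*Z
(-12)²*264 + 3*(S(-2) - 7) = (-12)²*264 + 3*(-2*(-2) - 7) = 144*264 + 3*(4 - 7) = 38016 + 3*(-3) = 38016 - 9 = 38007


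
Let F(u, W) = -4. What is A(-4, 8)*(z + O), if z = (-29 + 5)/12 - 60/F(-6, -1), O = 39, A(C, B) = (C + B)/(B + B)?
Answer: 13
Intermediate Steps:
A(C, B) = (B + C)/(2*B) (A(C, B) = (B + C)/((2*B)) = (B + C)*(1/(2*B)) = (B + C)/(2*B))
z = 13 (z = (-29 + 5)/12 - 60/(-4) = -24*1/12 - 60*(-¼) = -2 + 15 = 13)
A(-4, 8)*(z + O) = ((½)*(8 - 4)/8)*(13 + 39) = ((½)*(⅛)*4)*52 = (¼)*52 = 13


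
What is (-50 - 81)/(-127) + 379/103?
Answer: 61626/13081 ≈ 4.7111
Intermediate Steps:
(-50 - 81)/(-127) + 379/103 = -131*(-1/127) + 379*(1/103) = 131/127 + 379/103 = 61626/13081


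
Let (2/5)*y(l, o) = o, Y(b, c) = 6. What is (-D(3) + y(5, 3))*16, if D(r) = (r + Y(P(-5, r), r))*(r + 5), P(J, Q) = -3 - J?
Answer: -1032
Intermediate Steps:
y(l, o) = 5*o/2
D(r) = (5 + r)*(6 + r) (D(r) = (r + 6)*(r + 5) = (6 + r)*(5 + r) = (5 + r)*(6 + r))
(-D(3) + y(5, 3))*16 = (-(30 + 3**2 + 11*3) + (5/2)*3)*16 = (-(30 + 9 + 33) + 15/2)*16 = (-1*72 + 15/2)*16 = (-72 + 15/2)*16 = -129/2*16 = -1032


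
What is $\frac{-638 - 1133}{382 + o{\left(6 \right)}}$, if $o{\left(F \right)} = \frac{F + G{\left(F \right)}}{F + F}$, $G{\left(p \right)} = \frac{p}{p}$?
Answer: $- \frac{21252}{4591} \approx -4.6291$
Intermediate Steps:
$G{\left(p \right)} = 1$
$o{\left(F \right)} = \frac{1 + F}{2 F}$ ($o{\left(F \right)} = \frac{F + 1}{F + F} = \frac{1 + F}{2 F}$)
$\frac{-638 - 1133}{382 + o{\left(6 \right)}} = \frac{-638 - 1133}{382 + \frac{1 + 6}{2 \cdot 6}} = - \frac{1771}{382 + \frac{1}{2} \cdot \frac{1}{6} \cdot 7} = - \frac{1771}{382 + \frac{7}{12}} = - \frac{1771}{\frac{4591}{12}} = \left(-1771\right) \frac{12}{4591} = - \frac{21252}{4591}$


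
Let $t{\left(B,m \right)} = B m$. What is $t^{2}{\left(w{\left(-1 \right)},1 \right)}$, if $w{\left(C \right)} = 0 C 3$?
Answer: $0$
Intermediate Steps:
$w{\left(C \right)} = 0$ ($w{\left(C \right)} = 0 \cdot 3 = 0$)
$t^{2}{\left(w{\left(-1 \right)},1 \right)} = \left(0 \cdot 1\right)^{2} = 0^{2} = 0$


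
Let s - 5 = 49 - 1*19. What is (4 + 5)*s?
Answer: 315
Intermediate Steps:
s = 35 (s = 5 + (49 - 1*19) = 5 + (49 - 19) = 5 + 30 = 35)
(4 + 5)*s = (4 + 5)*35 = 9*35 = 315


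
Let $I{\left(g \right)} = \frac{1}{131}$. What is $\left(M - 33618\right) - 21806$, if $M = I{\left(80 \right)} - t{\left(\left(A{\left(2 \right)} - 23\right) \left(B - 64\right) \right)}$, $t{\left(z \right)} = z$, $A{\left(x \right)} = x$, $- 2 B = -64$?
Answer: $- \frac{7348575}{131} \approx -56096.0$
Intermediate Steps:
$B = 32$ ($B = \left(- \frac{1}{2}\right) \left(-64\right) = 32$)
$I{\left(g \right)} = \frac{1}{131}$
$M = - \frac{88031}{131}$ ($M = \frac{1}{131} - \left(2 - 23\right) \left(32 - 64\right) = \frac{1}{131} - \left(-21\right) \left(-32\right) = \frac{1}{131} - 672 = - \frac{88031}{131} \approx -671.99$)
$\left(M - 33618\right) - 21806 = \left(- \frac{88031}{131} - 33618\right) - 21806 = - \frac{4491989}{131} - 21806 = - \frac{7348575}{131}$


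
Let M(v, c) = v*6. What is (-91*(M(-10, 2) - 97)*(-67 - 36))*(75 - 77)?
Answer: 2943122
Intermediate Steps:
M(v, c) = 6*v
(-91*(M(-10, 2) - 97)*(-67 - 36))*(75 - 77) = (-91*(6*(-10) - 97)*(-67 - 36))*(75 - 77) = -91*(-60 - 97)*(-103)*(-2) = -(-14287)*(-103)*(-2) = -91*16171*(-2) = -1471561*(-2) = 2943122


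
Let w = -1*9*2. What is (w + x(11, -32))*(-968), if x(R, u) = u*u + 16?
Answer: -989296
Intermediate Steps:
w = -18 (w = -9*2 = -18)
x(R, u) = 16 + u**2 (x(R, u) = u**2 + 16 = 16 + u**2)
(w + x(11, -32))*(-968) = (-18 + (16 + (-32)**2))*(-968) = (-18 + (16 + 1024))*(-968) = (-18 + 1040)*(-968) = 1022*(-968) = -989296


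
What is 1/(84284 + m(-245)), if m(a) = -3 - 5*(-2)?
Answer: 1/84291 ≈ 1.1864e-5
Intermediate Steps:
m(a) = 7 (m(a) = -3 + 10 = 7)
1/(84284 + m(-245)) = 1/(84284 + 7) = 1/84291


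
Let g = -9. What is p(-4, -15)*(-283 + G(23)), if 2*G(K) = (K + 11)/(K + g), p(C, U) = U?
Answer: 59175/14 ≈ 4226.8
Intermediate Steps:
G(K) = (11 + K)/(2*(-9 + K)) (G(K) = ((K + 11)/(K - 9))/2 = ((11 + K)/(-9 + K))/2 = (11 + K)/(2*(-9 + K)))
p(-4, -15)*(-283 + G(23)) = -15*(-283 + (11 + 23)/(2*(-9 + 23))) = -15*(-283 + (½)*34/14) = -15*(-283 + (½)*(1/14)*34) = -15*(-283 + 17/14) = -15*(-3945/14) = 59175/14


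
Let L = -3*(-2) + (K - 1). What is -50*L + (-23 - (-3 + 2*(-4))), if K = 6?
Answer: -562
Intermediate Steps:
L = 11 (L = -3*(-2) + (6 - 1) = 6 + 5 = 11)
-50*L + (-23 - (-3 + 2*(-4))) = -50*11 + (-23 - (-3 + 2*(-4))) = -550 + (-23 - (-3 - 8)) = -550 + (-23 - 1*(-11)) = -550 + (-23 + 11) = -550 - 12 = -562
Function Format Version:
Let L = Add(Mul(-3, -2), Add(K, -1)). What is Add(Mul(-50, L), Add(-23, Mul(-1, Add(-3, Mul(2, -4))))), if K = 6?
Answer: -562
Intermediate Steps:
L = 11 (L = Add(Mul(-3, -2), Add(6, -1)) = Add(6, 5) = 11)
Add(Mul(-50, L), Add(-23, Mul(-1, Add(-3, Mul(2, -4))))) = Add(Mul(-50, 11), Add(-23, Mul(-1, Add(-3, Mul(2, -4))))) = Add(-550, Add(-23, Mul(-1, Add(-3, -8)))) = Add(-550, Add(-23, Mul(-1, -11))) = Add(-550, Add(-23, 11)) = Add(-550, -12) = -562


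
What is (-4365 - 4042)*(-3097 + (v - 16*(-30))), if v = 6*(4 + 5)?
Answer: 21547141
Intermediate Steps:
v = 54 (v = 6*9 = 54)
(-4365 - 4042)*(-3097 + (v - 16*(-30))) = (-4365 - 4042)*(-3097 + (54 - 16*(-30))) = -8407*(-3097 + (54 + 480)) = -8407*(-3097 + 534) = -8407*(-2563) = 21547141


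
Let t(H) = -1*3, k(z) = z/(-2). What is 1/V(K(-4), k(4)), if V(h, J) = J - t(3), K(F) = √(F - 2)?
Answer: 1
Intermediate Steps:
k(z) = -z/2 (k(z) = z*(-½) = -z/2)
t(H) = -3
K(F) = √(-2 + F)
V(h, J) = 3 + J (V(h, J) = J - 1*(-3) = J + 3 = 3 + J)
1/V(K(-4), k(4)) = 1/(3 - ½*4) = 1/(3 - 2) = 1/1 = 1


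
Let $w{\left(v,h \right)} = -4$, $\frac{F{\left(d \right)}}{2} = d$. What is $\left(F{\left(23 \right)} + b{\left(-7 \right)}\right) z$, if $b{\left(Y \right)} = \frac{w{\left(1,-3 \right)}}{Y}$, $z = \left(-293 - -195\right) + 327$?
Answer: $\frac{74654}{7} \approx 10665.0$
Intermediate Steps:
$F{\left(d \right)} = 2 d$
$z = 229$ ($z = \left(-293 + 195\right) + 327 = -98 + 327 = 229$)
$b{\left(Y \right)} = - \frac{4}{Y}$
$\left(F{\left(23 \right)} + b{\left(-7 \right)}\right) z = \left(2 \cdot 23 - \frac{4}{-7}\right) 229 = \left(46 - - \frac{4}{7}\right) 229 = \left(46 + \frac{4}{7}\right) 229 = \frac{326}{7} \cdot 229 = \frac{74654}{7}$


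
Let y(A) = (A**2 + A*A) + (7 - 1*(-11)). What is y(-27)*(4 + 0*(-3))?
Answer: 5904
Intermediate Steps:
y(A) = 18 + 2*A**2 (y(A) = (A**2 + A**2) + (7 + 11) = 2*A**2 + 18 = 18 + 2*A**2)
y(-27)*(4 + 0*(-3)) = (18 + 2*(-27)**2)*(4 + 0*(-3)) = (18 + 2*729)*(4 + 0) = (18 + 1458)*4 = 1476*4 = 5904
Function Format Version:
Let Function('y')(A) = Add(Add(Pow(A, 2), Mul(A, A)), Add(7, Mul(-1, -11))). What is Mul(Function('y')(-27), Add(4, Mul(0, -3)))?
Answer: 5904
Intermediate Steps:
Function('y')(A) = Add(18, Mul(2, Pow(A, 2))) (Function('y')(A) = Add(Add(Pow(A, 2), Pow(A, 2)), Add(7, 11)) = Add(Mul(2, Pow(A, 2)), 18) = Add(18, Mul(2, Pow(A, 2))))
Mul(Function('y')(-27), Add(4, Mul(0, -3))) = Mul(Add(18, Mul(2, Pow(-27, 2))), Add(4, Mul(0, -3))) = Mul(Add(18, Mul(2, 729)), Add(4, 0)) = Mul(Add(18, 1458), 4) = Mul(1476, 4) = 5904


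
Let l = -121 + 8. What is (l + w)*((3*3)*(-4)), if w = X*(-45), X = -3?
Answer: -792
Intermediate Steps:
w = 135 (w = -3*(-45) = 135)
l = -113
(l + w)*((3*3)*(-4)) = (-113 + 135)*((3*3)*(-4)) = 22*(9*(-4)) = 22*(-36) = -792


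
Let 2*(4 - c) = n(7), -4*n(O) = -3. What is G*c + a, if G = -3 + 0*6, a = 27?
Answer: 129/8 ≈ 16.125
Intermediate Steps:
n(O) = ¾ (n(O) = -¼*(-3) = ¾)
c = 29/8 (c = 4 - ½*¾ = 4 - 3/8 = 29/8 ≈ 3.6250)
G = -3 (G = -3 + 0 = -3)
G*c + a = -3*29/8 + 27 = -87/8 + 27 = 129/8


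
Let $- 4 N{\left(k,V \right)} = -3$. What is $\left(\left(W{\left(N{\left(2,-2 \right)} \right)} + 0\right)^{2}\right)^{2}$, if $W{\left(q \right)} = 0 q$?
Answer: $0$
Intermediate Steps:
$N{\left(k,V \right)} = \frac{3}{4}$ ($N{\left(k,V \right)} = \left(- \frac{1}{4}\right) \left(-3\right) = \frac{3}{4}$)
$W{\left(q \right)} = 0$
$\left(\left(W{\left(N{\left(2,-2 \right)} \right)} + 0\right)^{2}\right)^{2} = \left(\left(0 + 0\right)^{2}\right)^{2} = \left(0^{2}\right)^{2} = 0^{2} = 0$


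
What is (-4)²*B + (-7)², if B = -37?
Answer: -543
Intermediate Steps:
(-4)²*B + (-7)² = (-4)²*(-37) + (-7)² = 16*(-37) + 49 = -592 + 49 = -543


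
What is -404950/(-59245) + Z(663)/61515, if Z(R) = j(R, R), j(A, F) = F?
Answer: 1663318579/242963745 ≈ 6.8460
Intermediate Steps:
Z(R) = R
-404950/(-59245) + Z(663)/61515 = -404950/(-59245) + 663/61515 = -404950*(-1/59245) + 663*(1/61515) = 80990/11849 + 221/20505 = 1663318579/242963745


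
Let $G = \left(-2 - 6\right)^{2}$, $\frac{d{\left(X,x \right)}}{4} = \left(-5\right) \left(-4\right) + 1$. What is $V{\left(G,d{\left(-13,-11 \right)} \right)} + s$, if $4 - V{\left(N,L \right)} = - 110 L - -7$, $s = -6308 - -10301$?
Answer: $13230$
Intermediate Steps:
$d{\left(X,x \right)} = 84$ ($d{\left(X,x \right)} = 4 \left(\left(-5\right) \left(-4\right) + 1\right) = 4 \left(20 + 1\right) = 4 \cdot 21 = 84$)
$s = 3993$ ($s = -6308 + 10301 = 3993$)
$G = 64$ ($G = \left(-8\right)^{2} = 64$)
$V{\left(N,L \right)} = -3 + 110 L$ ($V{\left(N,L \right)} = 4 - \left(- 110 L - -7\right) = 4 - \left(- 110 L + 7\right) = 4 - \left(7 - 110 L\right) = 4 + \left(-7 + 110 L\right) = -3 + 110 L$)
$V{\left(G,d{\left(-13,-11 \right)} \right)} + s = \left(-3 + 110 \cdot 84\right) + 3993 = \left(-3 + 9240\right) + 3993 = 9237 + 3993 = 13230$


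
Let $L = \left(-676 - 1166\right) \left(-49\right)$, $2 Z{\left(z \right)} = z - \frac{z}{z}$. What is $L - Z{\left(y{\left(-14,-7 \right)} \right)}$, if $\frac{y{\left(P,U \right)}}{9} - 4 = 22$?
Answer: $\frac{180283}{2} \approx 90142.0$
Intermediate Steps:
$y{\left(P,U \right)} = 234$ ($y{\left(P,U \right)} = 36 + 9 \cdot 22 = 36 + 198 = 234$)
$Z{\left(z \right)} = - \frac{1}{2} + \frac{z}{2}$ ($Z{\left(z \right)} = \frac{z - \frac{z}{z}}{2} = \frac{z - 1}{2} = \frac{-1 + z}{2} = - \frac{1}{2} + \frac{z}{2}$)
$L = 90258$ ($L = \left(-1842\right) \left(-49\right) = 90258$)
$L - Z{\left(y{\left(-14,-7 \right)} \right)} = 90258 - \left(- \frac{1}{2} + \frac{1}{2} \cdot 234\right) = 90258 - \left(- \frac{1}{2} + 117\right) = 90258 - \frac{233}{2} = \frac{180283}{2}$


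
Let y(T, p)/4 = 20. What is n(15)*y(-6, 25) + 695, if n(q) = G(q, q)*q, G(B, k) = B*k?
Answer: 270695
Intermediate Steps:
y(T, p) = 80 (y(T, p) = 4*20 = 80)
n(q) = q**3 (n(q) = (q*q)*q = q**2*q = q**3)
n(15)*y(-6, 25) + 695 = 15**3*80 + 695 = 3375*80 + 695 = 270000 + 695 = 270695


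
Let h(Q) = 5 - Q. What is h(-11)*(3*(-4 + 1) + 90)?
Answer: 1296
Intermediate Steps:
h(-11)*(3*(-4 + 1) + 90) = (5 - 1*(-11))*(3*(-4 + 1) + 90) = (5 + 11)*(3*(-3) + 90) = 16*(-9 + 90) = 16*81 = 1296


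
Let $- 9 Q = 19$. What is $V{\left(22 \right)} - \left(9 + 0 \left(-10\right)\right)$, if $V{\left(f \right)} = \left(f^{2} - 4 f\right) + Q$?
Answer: $\frac{3464}{9} \approx 384.89$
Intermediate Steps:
$Q = - \frac{19}{9}$ ($Q = \left(- \frac{1}{9}\right) 19 = - \frac{19}{9} \approx -2.1111$)
$V{\left(f \right)} = - \frac{19}{9} + f^{2} - 4 f$ ($V{\left(f \right)} = \left(f^{2} - 4 f\right) - \frac{19}{9} = - \frac{19}{9} + f^{2} - 4 f$)
$V{\left(22 \right)} - \left(9 + 0 \left(-10\right)\right) = \left(- \frac{19}{9} + 22^{2} - 88\right) - \left(9 + 0 \left(-10\right)\right) = \left(- \frac{19}{9} + 484 - 88\right) - \left(9 + 0\right) = \frac{3545}{9} - 9 = \frac{3464}{9}$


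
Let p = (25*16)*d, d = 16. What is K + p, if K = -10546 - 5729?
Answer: -9875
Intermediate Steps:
p = 6400 (p = (25*16)*16 = 400*16 = 6400)
K = -16275
K + p = -16275 + 6400 = -9875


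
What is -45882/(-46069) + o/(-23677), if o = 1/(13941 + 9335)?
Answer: 1099384289365/1103865021556 ≈ 0.99594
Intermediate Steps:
o = 1/23276 ≈ 4.2963e-5
-45882/(-46069) + o/(-23677) = -45882/(-46069) + (1/23276)/(-23677) = -45882*(-1/46069) + (1/23276)*(-1/23677) = 45882/46069 - 1/551105852 = 1099384289365/1103865021556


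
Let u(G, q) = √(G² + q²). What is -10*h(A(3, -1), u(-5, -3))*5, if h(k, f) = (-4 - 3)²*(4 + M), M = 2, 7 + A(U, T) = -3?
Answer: -14700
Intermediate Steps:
A(U, T) = -10 (A(U, T) = -7 - 3 = -10)
h(k, f) = 294 (h(k, f) = (-4 - 3)²*(4 + 2) = (-7)²*6 = 49*6 = 294)
-10*h(A(3, -1), u(-5, -3))*5 = -10*294*5 = -2940*5 = -14700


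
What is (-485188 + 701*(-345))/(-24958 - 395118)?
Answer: 727033/420076 ≈ 1.7307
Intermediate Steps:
(-485188 + 701*(-345))/(-24958 - 395118) = (-485188 - 241845)/(-420076) = -727033*(-1/420076) = 727033/420076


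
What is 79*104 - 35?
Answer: 8181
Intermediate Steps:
79*104 - 35 = 8216 - 35 = 8181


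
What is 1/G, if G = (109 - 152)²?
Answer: 1/1849 ≈ 0.00054083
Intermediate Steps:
G = 1849 (G = (-43)² = 1849)
1/G = 1/1849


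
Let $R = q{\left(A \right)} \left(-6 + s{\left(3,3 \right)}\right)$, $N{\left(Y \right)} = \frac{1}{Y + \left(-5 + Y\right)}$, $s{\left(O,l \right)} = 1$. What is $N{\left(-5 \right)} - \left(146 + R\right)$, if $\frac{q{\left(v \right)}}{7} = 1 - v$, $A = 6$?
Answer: $- \frac{4816}{15} \approx -321.07$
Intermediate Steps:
$N{\left(Y \right)} = \frac{1}{-5 + 2 Y}$
$q{\left(v \right)} = 7 - 7 v$ ($q{\left(v \right)} = 7 \left(1 - v\right) = 7 - 7 v$)
$R = 175$ ($R = \left(7 - 42\right) \left(-6 + 1\right) = \left(7 - 42\right) \left(-5\right) = \left(-35\right) \left(-5\right) = 175$)
$N{\left(-5 \right)} - \left(146 + R\right) = \frac{1}{-5 + 2 \left(-5\right)} - 321 = \frac{1}{-5 - 10} - 321 = \frac{1}{-15} - 321 = - \frac{1}{15} - 321 = - \frac{4816}{15}$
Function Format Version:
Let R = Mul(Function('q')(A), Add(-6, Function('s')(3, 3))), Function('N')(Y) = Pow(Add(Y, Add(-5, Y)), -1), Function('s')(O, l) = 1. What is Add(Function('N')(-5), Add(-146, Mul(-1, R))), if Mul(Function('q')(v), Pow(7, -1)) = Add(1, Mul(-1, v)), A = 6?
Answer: Rational(-4816, 15) ≈ -321.07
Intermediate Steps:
Function('N')(Y) = Pow(Add(-5, Mul(2, Y)), -1)
Function('q')(v) = Add(7, Mul(-7, v)) (Function('q')(v) = Mul(7, Add(1, Mul(-1, v))) = Add(7, Mul(-7, v)))
R = 175 (R = Mul(Add(7, Mul(-7, 6)), Add(-6, 1)) = Mul(Add(7, -42), -5) = Mul(-35, -5) = 175)
Add(Function('N')(-5), Add(-146, Mul(-1, R))) = Add(Pow(Add(-5, Mul(2, -5)), -1), Add(-146, Mul(-1, 175))) = Add(Pow(Add(-5, -10), -1), Add(-146, -175)) = Add(Pow(-15, -1), -321) = Add(Rational(-1, 15), -321) = Rational(-4816, 15)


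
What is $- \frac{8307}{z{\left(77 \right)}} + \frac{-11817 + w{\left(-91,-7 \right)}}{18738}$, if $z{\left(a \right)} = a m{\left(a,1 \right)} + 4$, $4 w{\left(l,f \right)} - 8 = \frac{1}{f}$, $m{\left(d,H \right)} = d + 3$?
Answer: $- \frac{1599391123}{808507224} \approx -1.9782$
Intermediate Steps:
$m{\left(d,H \right)} = 3 + d$
$w{\left(l,f \right)} = 2 + \frac{1}{4 f}$
$z{\left(a \right)} = 4 + a \left(3 + a\right)$ ($z{\left(a \right)} = a \left(3 + a\right) + 4 = 4 + a \left(3 + a\right)$)
$- \frac{8307}{z{\left(77 \right)}} + \frac{-11817 + w{\left(-91,-7 \right)}}{18738} = - \frac{8307}{4 + 77 \left(3 + 77\right)} + \frac{-11817 + \left(2 + \frac{1}{4 \left(-7\right)}\right)}{18738} = - \frac{8307}{4 + 77 \cdot 80} + \left(-11817 + \left(2 + \frac{1}{4} \left(- \frac{1}{7}\right)\right)\right) \frac{1}{18738} = - \frac{8307}{4 + 6160} + \left(-11817 + \left(2 - \frac{1}{28}\right)\right) \frac{1}{18738} = - \frac{8307}{6164} + \left(-11817 + \frac{55}{28}\right) \frac{1}{18738} = \left(-8307\right) \frac{1}{6164} - \frac{330821}{524664} = - \frac{8307}{6164} - \frac{330821}{524664} = - \frac{1599391123}{808507224}$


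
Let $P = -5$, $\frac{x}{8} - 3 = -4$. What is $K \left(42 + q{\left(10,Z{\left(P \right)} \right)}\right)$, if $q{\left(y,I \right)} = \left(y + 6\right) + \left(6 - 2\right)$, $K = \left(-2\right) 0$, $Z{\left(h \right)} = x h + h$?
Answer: $0$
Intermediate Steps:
$x = -8$ ($x = 24 + 8 \left(-4\right) = 24 - 32 = -8$)
$Z{\left(h \right)} = - 7 h$ ($Z{\left(h \right)} = - 8 h + h = - 7 h$)
$K = 0$
$q{\left(y,I \right)} = 10 + y$ ($q{\left(y,I \right)} = \left(6 + y\right) + \left(6 - 2\right) = \left(6 + y\right) + 4 = 10 + y$)
$K \left(42 + q{\left(10,Z{\left(P \right)} \right)}\right) = 0 \left(42 + \left(10 + 10\right)\right) = 0 \left(42 + 20\right) = 0 \cdot 62 = 0$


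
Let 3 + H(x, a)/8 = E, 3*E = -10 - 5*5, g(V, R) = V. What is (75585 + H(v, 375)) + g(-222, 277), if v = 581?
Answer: 225737/3 ≈ 75246.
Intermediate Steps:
E = -35/3 (E = (-10 - 5*5)/3 = (-10 - 25)/3 = (⅓)*(-35) = -35/3 ≈ -11.667)
H(x, a) = -352/3 (H(x, a) = -24 + 8*(-35/3) = -24 - 280/3 = -352/3)
(75585 + H(v, 375)) + g(-222, 277) = (75585 - 352/3) - 222 = 226403/3 - 222 = 225737/3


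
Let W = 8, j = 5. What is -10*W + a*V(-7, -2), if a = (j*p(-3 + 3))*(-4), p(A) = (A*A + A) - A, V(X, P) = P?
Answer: -80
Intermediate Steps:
p(A) = A² (p(A) = (A² + A) - A = (A + A²) - A = A²)
a = 0 (a = (5*(-3 + 3)²)*(-4) = (5*0²)*(-4) = (5*0)*(-4) = 0*(-4) = 0)
-10*W + a*V(-7, -2) = -10*8 + 0*(-2) = -80 + 0 = -80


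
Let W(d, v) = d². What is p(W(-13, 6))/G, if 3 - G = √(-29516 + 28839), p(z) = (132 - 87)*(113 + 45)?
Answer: 10665/343 + 3555*I*√677/343 ≈ 31.093 + 269.67*I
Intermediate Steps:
p(z) = 7110 (p(z) = 45*158 = 7110)
G = 3 - I*√677 (G = 3 - √(-29516 + 28839) = 3 - √(-677) = 3 - I*√677 ≈ 3.0 - 26.019*I)
p(W(-13, 6))/G = 7110/(3 - I*√677)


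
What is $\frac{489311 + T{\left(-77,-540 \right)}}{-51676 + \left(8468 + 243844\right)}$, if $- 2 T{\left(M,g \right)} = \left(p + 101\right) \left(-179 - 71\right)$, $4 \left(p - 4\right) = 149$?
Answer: $\frac{2028369}{802544} \approx 2.5274$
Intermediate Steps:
$p = \frac{165}{4}$ ($p = 4 + \frac{1}{4} \cdot 149 = 4 + \frac{149}{4} = \frac{165}{4} \approx 41.25$)
$T{\left(M,g \right)} = \frac{71125}{4}$ ($T{\left(M,g \right)} = - \frac{\left(\frac{165}{4} + 101\right) \left(-179 - 71\right)}{2} = - \frac{\frac{569}{4} \left(-250\right)}{2} = \left(- \frac{1}{2}\right) \left(- \frac{71125}{2}\right) = \frac{71125}{4}$)
$\frac{489311 + T{\left(-77,-540 \right)}}{-51676 + \left(8468 + 243844\right)} = \frac{489311 + \frac{71125}{4}}{-51676 + \left(8468 + 243844\right)} = \frac{2028369}{4 \left(-51676 + 252312\right)} = \frac{2028369}{4 \cdot 200636} = \frac{2028369}{4} \cdot \frac{1}{200636} = \frac{2028369}{802544}$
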